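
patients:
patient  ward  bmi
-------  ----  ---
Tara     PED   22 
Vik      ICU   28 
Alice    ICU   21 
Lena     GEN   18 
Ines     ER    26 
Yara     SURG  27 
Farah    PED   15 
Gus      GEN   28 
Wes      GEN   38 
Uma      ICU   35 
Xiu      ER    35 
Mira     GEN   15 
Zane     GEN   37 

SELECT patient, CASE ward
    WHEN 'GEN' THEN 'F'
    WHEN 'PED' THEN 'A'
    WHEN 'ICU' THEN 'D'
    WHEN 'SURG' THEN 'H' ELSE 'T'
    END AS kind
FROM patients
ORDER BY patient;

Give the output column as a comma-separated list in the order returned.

D, A, F, T, F, F, A, D, D, F, T, H, F

patient=Alice: ward='ICU' → D
patient=Farah: ward='PED' → A
patient=Gus: ward='GEN' → F
patient=Ines: ELSE → T
patient=Lena: ward='GEN' → F
patient=Mira: ward='GEN' → F
patient=Tara: ward='PED' → A
patient=Uma: ward='ICU' → D
patient=Vik: ward='ICU' → D
patient=Wes: ward='GEN' → F
patient=Xiu: ELSE → T
patient=Yara: ward='SURG' → H
patient=Zane: ward='GEN' → F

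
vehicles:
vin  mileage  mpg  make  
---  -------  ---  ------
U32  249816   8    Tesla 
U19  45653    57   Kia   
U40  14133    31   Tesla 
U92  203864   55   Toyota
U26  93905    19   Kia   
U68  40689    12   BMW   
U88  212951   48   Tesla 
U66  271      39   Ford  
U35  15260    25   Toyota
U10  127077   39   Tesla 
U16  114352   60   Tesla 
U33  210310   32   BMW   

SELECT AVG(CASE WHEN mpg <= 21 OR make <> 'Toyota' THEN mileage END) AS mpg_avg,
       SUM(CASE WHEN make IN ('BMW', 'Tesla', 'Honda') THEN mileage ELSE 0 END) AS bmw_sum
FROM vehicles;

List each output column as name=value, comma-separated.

[mpg_avg: mpg <= 21 OR make <> 'Toyota']
vin=U32: ✓ → 249816
vin=U19: ✓ → 45653
vin=U40: ✓ → 14133
vin=U92: ✗
vin=U26: ✓ → 93905
vin=U68: ✓ → 40689
vin=U88: ✓ → 212951
vin=U66: ✓ → 271
vin=U35: ✗
vin=U10: ✓ → 127077
vin=U16: ✓ → 114352
vin=U33: ✓ → 210310
mpg_avg = (249816 + 45653 + 14133 + 93905 + 40689 + 212951 + 271 + 127077 + 114352 + 210310) / 10 = 110915.7
—
[bmw_sum: make IN ('BMW', 'Tesla', 'Honda')]
vin=U32: ✓ → 249816
vin=U19: ✗
vin=U40: ✓ → 14133
vin=U92: ✗
vin=U26: ✗
vin=U68: ✓ → 40689
vin=U88: ✓ → 212951
vin=U66: ✗
vin=U35: ✗
vin=U10: ✓ → 127077
vin=U16: ✓ → 114352
vin=U33: ✓ → 210310
bmw_sum = 249816 + 14133 + 40689 + 212951 + 127077 + 114352 + 210310 = 969328

mpg_avg=110915.7, bmw_sum=969328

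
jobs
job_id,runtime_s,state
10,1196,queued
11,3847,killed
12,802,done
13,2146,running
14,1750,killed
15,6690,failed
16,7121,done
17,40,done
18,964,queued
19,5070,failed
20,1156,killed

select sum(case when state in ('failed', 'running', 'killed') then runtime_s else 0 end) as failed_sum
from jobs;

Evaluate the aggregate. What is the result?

job_id=10: ✗
job_id=11: ✓ → 3847
job_id=12: ✗
job_id=13: ✓ → 2146
job_id=14: ✓ → 1750
job_id=15: ✓ → 6690
job_id=16: ✗
job_id=17: ✗
job_id=18: ✗
job_id=19: ✓ → 5070
job_id=20: ✓ → 1156
failed_sum = 3847 + 2146 + 1750 + 6690 + 5070 + 1156 = 20659

20659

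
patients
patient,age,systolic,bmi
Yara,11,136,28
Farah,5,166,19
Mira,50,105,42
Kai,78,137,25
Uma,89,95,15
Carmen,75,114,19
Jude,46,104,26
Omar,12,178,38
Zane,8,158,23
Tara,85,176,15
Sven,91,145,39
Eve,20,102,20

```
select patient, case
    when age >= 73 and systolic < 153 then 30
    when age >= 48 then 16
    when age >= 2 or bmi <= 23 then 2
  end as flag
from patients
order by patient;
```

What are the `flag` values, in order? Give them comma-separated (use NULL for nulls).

30, 2, 2, 2, 30, 16, 2, 30, 16, 30, 2, 2

patient=Carmen: age >= 73 and systolic < 153 → 30
patient=Eve: age >= 2 or bmi <= 23 → 2
patient=Farah: age >= 2 or bmi <= 23 → 2
patient=Jude: age >= 2 or bmi <= 23 → 2
patient=Kai: age >= 73 and systolic < 153 → 30
patient=Mira: age >= 48 → 16
patient=Omar: age >= 2 or bmi <= 23 → 2
patient=Sven: age >= 73 and systolic < 153 → 30
patient=Tara: age >= 48 → 16
patient=Uma: age >= 73 and systolic < 153 → 30
patient=Yara: age >= 2 or bmi <= 23 → 2
patient=Zane: age >= 2 or bmi <= 23 → 2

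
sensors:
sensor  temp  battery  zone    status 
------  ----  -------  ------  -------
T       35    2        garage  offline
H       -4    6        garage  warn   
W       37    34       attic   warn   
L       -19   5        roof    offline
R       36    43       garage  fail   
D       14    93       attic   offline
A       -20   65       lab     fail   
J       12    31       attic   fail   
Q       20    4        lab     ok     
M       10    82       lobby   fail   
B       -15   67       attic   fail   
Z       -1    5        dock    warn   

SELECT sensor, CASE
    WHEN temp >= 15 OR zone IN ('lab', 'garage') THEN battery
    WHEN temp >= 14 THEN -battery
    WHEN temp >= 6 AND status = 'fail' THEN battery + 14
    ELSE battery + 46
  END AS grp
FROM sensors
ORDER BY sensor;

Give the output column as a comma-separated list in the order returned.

sensor=A: temp >= 15 OR zone IN ('lab', 'garage') → 65
sensor=B: ELSE → 113
sensor=D: temp >= 14 → -93
sensor=H: temp >= 15 OR zone IN ('lab', 'garage') → 6
sensor=J: temp >= 6 AND status = 'fail' → 45
sensor=L: ELSE → 51
sensor=M: temp >= 6 AND status = 'fail' → 96
sensor=Q: temp >= 15 OR zone IN ('lab', 'garage') → 4
sensor=R: temp >= 15 OR zone IN ('lab', 'garage') → 43
sensor=T: temp >= 15 OR zone IN ('lab', 'garage') → 2
sensor=W: temp >= 15 OR zone IN ('lab', 'garage') → 34
sensor=Z: ELSE → 51

65, 113, -93, 6, 45, 51, 96, 4, 43, 2, 34, 51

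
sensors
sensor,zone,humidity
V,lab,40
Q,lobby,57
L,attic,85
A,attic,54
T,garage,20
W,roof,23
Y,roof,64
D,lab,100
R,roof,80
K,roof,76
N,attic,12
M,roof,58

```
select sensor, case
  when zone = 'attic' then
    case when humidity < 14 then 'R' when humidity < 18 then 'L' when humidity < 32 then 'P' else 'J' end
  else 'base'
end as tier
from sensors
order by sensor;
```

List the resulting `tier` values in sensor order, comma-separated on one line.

sensor=A: zone='attic' → inner[ELSE] → J
sensor=D: zone='lab' → outer ELSE → base
sensor=K: zone='roof' → outer ELSE → base
sensor=L: zone='attic' → inner[ELSE] → J
sensor=M: zone='roof' → outer ELSE → base
sensor=N: zone='attic' → inner[humidity < 14] → R
sensor=Q: zone='lobby' → outer ELSE → base
sensor=R: zone='roof' → outer ELSE → base
sensor=T: zone='garage' → outer ELSE → base
sensor=V: zone='lab' → outer ELSE → base
sensor=W: zone='roof' → outer ELSE → base
sensor=Y: zone='roof' → outer ELSE → base

J, base, base, J, base, R, base, base, base, base, base, base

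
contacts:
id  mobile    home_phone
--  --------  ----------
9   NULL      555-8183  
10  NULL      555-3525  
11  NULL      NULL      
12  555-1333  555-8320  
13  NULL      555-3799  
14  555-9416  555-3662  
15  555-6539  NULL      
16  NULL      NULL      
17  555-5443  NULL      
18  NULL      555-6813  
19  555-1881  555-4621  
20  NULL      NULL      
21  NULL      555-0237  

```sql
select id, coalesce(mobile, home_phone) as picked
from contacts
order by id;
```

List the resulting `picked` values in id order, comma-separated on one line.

id=9: mobile=NULL, home_phone=555-8183 → 555-8183
id=10: mobile=NULL, home_phone=555-3525 → 555-3525
id=11: mobile=NULL, home_phone=NULL (all NULL) → NULL
id=12: mobile=555-1333 → 555-1333
id=13: mobile=NULL, home_phone=555-3799 → 555-3799
id=14: mobile=555-9416 → 555-9416
id=15: mobile=555-6539 → 555-6539
id=16: mobile=NULL, home_phone=NULL (all NULL) → NULL
id=17: mobile=555-5443 → 555-5443
id=18: mobile=NULL, home_phone=555-6813 → 555-6813
id=19: mobile=555-1881 → 555-1881
id=20: mobile=NULL, home_phone=NULL (all NULL) → NULL
id=21: mobile=NULL, home_phone=555-0237 → 555-0237

555-8183, 555-3525, NULL, 555-1333, 555-3799, 555-9416, 555-6539, NULL, 555-5443, 555-6813, 555-1881, NULL, 555-0237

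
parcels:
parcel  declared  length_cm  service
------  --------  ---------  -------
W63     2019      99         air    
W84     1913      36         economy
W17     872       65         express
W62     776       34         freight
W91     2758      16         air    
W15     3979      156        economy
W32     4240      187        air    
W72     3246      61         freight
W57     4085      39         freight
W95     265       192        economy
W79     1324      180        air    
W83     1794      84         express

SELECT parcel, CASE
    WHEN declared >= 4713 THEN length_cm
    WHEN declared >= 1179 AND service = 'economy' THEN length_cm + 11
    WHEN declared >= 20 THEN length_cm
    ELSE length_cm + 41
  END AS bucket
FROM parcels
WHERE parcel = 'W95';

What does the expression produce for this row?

192

parcel = W95: declared=265, length_cm=192, service=economy.
declared >= 4713 → false
declared >= 1179 AND service = 'economy' → false
declared >= 20 → true → 192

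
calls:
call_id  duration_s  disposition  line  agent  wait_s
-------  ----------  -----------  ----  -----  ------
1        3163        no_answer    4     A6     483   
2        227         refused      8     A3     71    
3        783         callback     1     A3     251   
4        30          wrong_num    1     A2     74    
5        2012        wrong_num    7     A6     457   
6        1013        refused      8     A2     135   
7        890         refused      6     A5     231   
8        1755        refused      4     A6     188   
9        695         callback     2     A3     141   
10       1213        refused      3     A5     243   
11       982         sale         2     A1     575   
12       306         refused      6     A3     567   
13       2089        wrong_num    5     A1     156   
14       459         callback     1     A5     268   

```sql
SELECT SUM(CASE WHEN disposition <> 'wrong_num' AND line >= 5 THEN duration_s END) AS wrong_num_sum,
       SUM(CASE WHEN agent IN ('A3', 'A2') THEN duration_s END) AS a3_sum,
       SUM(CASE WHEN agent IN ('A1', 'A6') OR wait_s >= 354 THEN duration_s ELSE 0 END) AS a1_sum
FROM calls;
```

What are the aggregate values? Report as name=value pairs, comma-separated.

wrong_num_sum=2436, a3_sum=3054, a1_sum=10307

[wrong_num_sum: disposition <> 'wrong_num' AND line >= 5]
call_id=1: ✗
call_id=2: ✓ → 227
call_id=3: ✗
call_id=4: ✗
call_id=5: ✗
call_id=6: ✓ → 1013
call_id=7: ✓ → 890
call_id=8: ✗
call_id=9: ✗
call_id=10: ✗
call_id=11: ✗
call_id=12: ✓ → 306
call_id=13: ✗
call_id=14: ✗
wrong_num_sum = 227 + 1013 + 890 + 306 = 2436
—
[a3_sum: agent IN ('A3', 'A2')]
call_id=1: ✗
call_id=2: ✓ → 227
call_id=3: ✓ → 783
call_id=4: ✓ → 30
call_id=5: ✗
call_id=6: ✓ → 1013
call_id=7: ✗
call_id=8: ✗
call_id=9: ✓ → 695
call_id=10: ✗
call_id=11: ✗
call_id=12: ✓ → 306
call_id=13: ✗
call_id=14: ✗
a3_sum = 227 + 783 + 30 + 1013 + 695 + 306 = 3054
—
[a1_sum: agent IN ('A1', 'A6') OR wait_s >= 354]
call_id=1: ✓ → 3163
call_id=2: ✗
call_id=3: ✗
call_id=4: ✗
call_id=5: ✓ → 2012
call_id=6: ✗
call_id=7: ✗
call_id=8: ✓ → 1755
call_id=9: ✗
call_id=10: ✗
call_id=11: ✓ → 982
call_id=12: ✓ → 306
call_id=13: ✓ → 2089
call_id=14: ✗
a1_sum = 3163 + 2012 + 1755 + 982 + 306 + 2089 = 10307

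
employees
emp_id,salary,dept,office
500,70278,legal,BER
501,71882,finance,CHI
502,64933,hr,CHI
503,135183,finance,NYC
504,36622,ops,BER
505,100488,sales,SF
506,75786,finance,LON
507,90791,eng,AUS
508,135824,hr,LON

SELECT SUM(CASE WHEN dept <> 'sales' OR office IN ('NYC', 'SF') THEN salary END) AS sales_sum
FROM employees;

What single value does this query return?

emp_id=500: ✓ → 70278
emp_id=501: ✓ → 71882
emp_id=502: ✓ → 64933
emp_id=503: ✓ → 135183
emp_id=504: ✓ → 36622
emp_id=505: ✓ → 100488
emp_id=506: ✓ → 75786
emp_id=507: ✓ → 90791
emp_id=508: ✓ → 135824
sales_sum = 70278 + 71882 + 64933 + 135183 + 36622 + 100488 + 75786 + 90791 + 135824 = 781787

781787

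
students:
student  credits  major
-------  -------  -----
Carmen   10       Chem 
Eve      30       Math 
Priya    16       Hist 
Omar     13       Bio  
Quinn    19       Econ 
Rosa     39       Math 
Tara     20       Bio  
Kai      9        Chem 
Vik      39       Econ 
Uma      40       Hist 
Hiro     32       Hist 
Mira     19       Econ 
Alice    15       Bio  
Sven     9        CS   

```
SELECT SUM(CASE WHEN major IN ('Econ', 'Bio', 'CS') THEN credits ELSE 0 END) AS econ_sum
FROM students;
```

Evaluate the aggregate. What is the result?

student=Carmen: ✗
student=Eve: ✗
student=Priya: ✗
student=Omar: ✓ → 13
student=Quinn: ✓ → 19
student=Rosa: ✗
student=Tara: ✓ → 20
student=Kai: ✗
student=Vik: ✓ → 39
student=Uma: ✗
student=Hiro: ✗
student=Mira: ✓ → 19
student=Alice: ✓ → 15
student=Sven: ✓ → 9
econ_sum = 13 + 19 + 20 + 39 + 19 + 15 + 9 = 134

134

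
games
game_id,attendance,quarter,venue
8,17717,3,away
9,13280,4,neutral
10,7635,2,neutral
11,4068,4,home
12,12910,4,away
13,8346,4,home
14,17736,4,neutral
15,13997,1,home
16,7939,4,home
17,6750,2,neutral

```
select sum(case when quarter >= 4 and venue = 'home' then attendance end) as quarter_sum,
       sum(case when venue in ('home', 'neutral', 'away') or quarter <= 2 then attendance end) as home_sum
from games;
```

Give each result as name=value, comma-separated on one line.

quarter_sum=20353, home_sum=110378

[quarter_sum: quarter >= 4 and venue = 'home']
game_id=8: ✗
game_id=9: ✗
game_id=10: ✗
game_id=11: ✓ → 4068
game_id=12: ✗
game_id=13: ✓ → 8346
game_id=14: ✗
game_id=15: ✗
game_id=16: ✓ → 7939
game_id=17: ✗
quarter_sum = 4068 + 8346 + 7939 = 20353
—
[home_sum: venue in ('home', 'neutral', 'away') or quarter <= 2]
game_id=8: ✓ → 17717
game_id=9: ✓ → 13280
game_id=10: ✓ → 7635
game_id=11: ✓ → 4068
game_id=12: ✓ → 12910
game_id=13: ✓ → 8346
game_id=14: ✓ → 17736
game_id=15: ✓ → 13997
game_id=16: ✓ → 7939
game_id=17: ✓ → 6750
home_sum = 17717 + 13280 + 7635 + 4068 + 12910 + 8346 + 17736 + 13997 + 7939 + 6750 = 110378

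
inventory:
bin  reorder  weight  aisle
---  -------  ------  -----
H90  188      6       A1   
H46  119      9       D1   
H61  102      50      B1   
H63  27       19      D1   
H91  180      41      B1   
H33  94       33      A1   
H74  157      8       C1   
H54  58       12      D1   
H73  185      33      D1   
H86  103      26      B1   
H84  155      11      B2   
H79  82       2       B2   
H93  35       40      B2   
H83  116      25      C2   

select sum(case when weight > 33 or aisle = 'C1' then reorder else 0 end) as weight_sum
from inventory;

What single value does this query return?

bin=H90: ✗
bin=H46: ✗
bin=H61: ✓ → 102
bin=H63: ✗
bin=H91: ✓ → 180
bin=H33: ✗
bin=H74: ✓ → 157
bin=H54: ✗
bin=H73: ✗
bin=H86: ✗
bin=H84: ✗
bin=H79: ✗
bin=H93: ✓ → 35
bin=H83: ✗
weight_sum = 102 + 180 + 157 + 35 = 474

474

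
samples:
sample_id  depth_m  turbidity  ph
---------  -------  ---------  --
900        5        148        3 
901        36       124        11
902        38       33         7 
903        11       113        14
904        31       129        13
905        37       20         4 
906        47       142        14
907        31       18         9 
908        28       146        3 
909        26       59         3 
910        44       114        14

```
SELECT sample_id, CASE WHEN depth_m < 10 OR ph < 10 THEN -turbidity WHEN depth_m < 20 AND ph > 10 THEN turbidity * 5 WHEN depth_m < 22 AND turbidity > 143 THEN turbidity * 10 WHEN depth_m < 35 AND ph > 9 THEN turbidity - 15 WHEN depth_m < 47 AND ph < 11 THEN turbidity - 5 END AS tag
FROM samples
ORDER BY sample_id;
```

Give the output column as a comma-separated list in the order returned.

-148, NULL, -33, 565, 114, -20, NULL, -18, -146, -59, NULL

sample_id=900: depth_m < 10 OR ph < 10 → -148
sample_id=901: (no match → NULL) → NULL
sample_id=902: depth_m < 10 OR ph < 10 → -33
sample_id=903: depth_m < 20 AND ph > 10 → 565
sample_id=904: depth_m < 35 AND ph > 9 → 114
sample_id=905: depth_m < 10 OR ph < 10 → -20
sample_id=906: (no match → NULL) → NULL
sample_id=907: depth_m < 10 OR ph < 10 → -18
sample_id=908: depth_m < 10 OR ph < 10 → -146
sample_id=909: depth_m < 10 OR ph < 10 → -59
sample_id=910: (no match → NULL) → NULL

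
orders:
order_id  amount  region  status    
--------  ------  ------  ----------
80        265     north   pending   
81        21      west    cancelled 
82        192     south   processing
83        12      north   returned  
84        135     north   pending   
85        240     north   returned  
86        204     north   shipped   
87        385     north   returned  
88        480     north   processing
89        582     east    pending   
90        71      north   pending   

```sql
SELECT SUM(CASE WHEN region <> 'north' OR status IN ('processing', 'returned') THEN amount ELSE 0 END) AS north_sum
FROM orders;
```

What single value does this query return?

order_id=80: ✗
order_id=81: ✓ → 21
order_id=82: ✓ → 192
order_id=83: ✓ → 12
order_id=84: ✗
order_id=85: ✓ → 240
order_id=86: ✗
order_id=87: ✓ → 385
order_id=88: ✓ → 480
order_id=89: ✓ → 582
order_id=90: ✗
north_sum = 21 + 192 + 12 + 240 + 385 + 480 + 582 = 1912

1912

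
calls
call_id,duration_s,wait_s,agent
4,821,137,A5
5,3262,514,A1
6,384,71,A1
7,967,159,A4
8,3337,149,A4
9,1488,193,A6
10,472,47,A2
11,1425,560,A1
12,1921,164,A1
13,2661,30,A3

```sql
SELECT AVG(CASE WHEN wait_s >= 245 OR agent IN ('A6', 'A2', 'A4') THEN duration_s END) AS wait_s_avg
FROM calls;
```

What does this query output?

1825.1666666667

call_id=4: ✗
call_id=5: ✓ → 3262
call_id=6: ✗
call_id=7: ✓ → 967
call_id=8: ✓ → 3337
call_id=9: ✓ → 1488
call_id=10: ✓ → 472
call_id=11: ✓ → 1425
call_id=12: ✗
call_id=13: ✗
wait_s_avg = (3262 + 967 + 3337 + 1488 + 472 + 1425) / 6 = 1825.1666666667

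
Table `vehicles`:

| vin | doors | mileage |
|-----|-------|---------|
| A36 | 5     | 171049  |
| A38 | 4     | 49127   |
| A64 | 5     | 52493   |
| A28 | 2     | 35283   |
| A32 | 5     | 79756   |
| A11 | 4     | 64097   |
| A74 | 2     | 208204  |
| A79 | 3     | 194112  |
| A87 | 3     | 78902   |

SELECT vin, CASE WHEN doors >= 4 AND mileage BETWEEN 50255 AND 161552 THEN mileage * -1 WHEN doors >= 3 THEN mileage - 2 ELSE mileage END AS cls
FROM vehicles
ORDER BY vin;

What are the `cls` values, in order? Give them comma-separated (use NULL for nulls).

vin=A11: doors >= 4 AND mileage BETWEEN 50255 AND 161552 → -64097
vin=A28: ELSE → 35283
vin=A32: doors >= 4 AND mileage BETWEEN 50255 AND 161552 → -79756
vin=A36: doors >= 3 → 171047
vin=A38: doors >= 3 → 49125
vin=A64: doors >= 4 AND mileage BETWEEN 50255 AND 161552 → -52493
vin=A74: ELSE → 208204
vin=A79: doors >= 3 → 194110
vin=A87: doors >= 3 → 78900

-64097, 35283, -79756, 171047, 49125, -52493, 208204, 194110, 78900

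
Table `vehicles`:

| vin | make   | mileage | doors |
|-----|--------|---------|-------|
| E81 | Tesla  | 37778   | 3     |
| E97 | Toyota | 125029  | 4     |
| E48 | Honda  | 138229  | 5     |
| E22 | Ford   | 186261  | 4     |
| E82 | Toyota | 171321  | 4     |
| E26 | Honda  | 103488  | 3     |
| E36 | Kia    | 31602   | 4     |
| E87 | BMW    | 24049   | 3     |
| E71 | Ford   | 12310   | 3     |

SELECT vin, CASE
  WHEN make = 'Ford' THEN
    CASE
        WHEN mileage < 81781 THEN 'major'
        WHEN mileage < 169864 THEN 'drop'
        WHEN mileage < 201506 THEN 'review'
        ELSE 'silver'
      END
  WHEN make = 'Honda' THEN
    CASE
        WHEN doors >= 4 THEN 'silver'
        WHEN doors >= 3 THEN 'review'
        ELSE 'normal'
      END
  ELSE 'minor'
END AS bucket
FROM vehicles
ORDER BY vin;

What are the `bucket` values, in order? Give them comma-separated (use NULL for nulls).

vin=E22: make='Ford' → inner[mileage < 201506] → review
vin=E26: make='Honda' → inner[doors >= 3] → review
vin=E36: make='Kia' → outer ELSE → minor
vin=E48: make='Honda' → inner[doors >= 4] → silver
vin=E71: make='Ford' → inner[mileage < 81781] → major
vin=E81: make='Tesla' → outer ELSE → minor
vin=E82: make='Toyota' → outer ELSE → minor
vin=E87: make='BMW' → outer ELSE → minor
vin=E97: make='Toyota' → outer ELSE → minor

review, review, minor, silver, major, minor, minor, minor, minor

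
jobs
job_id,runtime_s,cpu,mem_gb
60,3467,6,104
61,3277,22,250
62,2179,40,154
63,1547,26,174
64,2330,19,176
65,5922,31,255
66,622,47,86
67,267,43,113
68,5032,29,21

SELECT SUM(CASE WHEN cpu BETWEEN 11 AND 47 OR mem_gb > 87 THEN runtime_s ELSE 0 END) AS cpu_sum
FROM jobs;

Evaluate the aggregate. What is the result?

24643

job_id=60: ✓ → 3467
job_id=61: ✓ → 3277
job_id=62: ✓ → 2179
job_id=63: ✓ → 1547
job_id=64: ✓ → 2330
job_id=65: ✓ → 5922
job_id=66: ✓ → 622
job_id=67: ✓ → 267
job_id=68: ✓ → 5032
cpu_sum = 3467 + 3277 + 2179 + 1547 + 2330 + 5922 + 622 + 267 + 5032 = 24643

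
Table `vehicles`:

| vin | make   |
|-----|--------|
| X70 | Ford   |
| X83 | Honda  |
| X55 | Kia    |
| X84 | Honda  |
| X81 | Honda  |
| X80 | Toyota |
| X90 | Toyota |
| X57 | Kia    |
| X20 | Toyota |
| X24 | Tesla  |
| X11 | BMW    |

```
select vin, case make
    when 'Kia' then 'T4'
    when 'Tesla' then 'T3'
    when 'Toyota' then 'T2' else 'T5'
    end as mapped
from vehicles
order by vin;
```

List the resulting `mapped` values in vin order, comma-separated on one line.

T5, T2, T3, T4, T4, T5, T2, T5, T5, T5, T2

vin=X11: ELSE → T5
vin=X20: make='Toyota' → T2
vin=X24: make='Tesla' → T3
vin=X55: make='Kia' → T4
vin=X57: make='Kia' → T4
vin=X70: ELSE → T5
vin=X80: make='Toyota' → T2
vin=X81: ELSE → T5
vin=X83: ELSE → T5
vin=X84: ELSE → T5
vin=X90: make='Toyota' → T2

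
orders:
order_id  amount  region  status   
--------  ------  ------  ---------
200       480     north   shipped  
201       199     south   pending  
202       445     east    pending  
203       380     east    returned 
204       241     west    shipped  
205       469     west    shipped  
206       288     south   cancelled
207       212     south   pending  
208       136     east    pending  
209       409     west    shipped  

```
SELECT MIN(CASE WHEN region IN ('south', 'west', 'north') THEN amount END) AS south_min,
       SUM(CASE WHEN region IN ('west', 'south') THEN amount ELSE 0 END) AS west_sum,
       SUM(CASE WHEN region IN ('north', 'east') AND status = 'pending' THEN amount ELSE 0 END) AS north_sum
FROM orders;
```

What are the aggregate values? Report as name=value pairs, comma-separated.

south_min=199, west_sum=1818, north_sum=581

[south_min: region IN ('south', 'west', 'north')]
order_id=200: ✓ → 480
order_id=201: ✓ → 199
order_id=202: ✗
order_id=203: ✗
order_id=204: ✓ → 241
order_id=205: ✓ → 469
order_id=206: ✓ → 288
order_id=207: ✓ → 212
order_id=208: ✗
order_id=209: ✓ → 409
south_min = MIN(480, 199, 241, 469, 288, 212, 409) = 199
—
[west_sum: region IN ('west', 'south')]
order_id=200: ✗
order_id=201: ✓ → 199
order_id=202: ✗
order_id=203: ✗
order_id=204: ✓ → 241
order_id=205: ✓ → 469
order_id=206: ✓ → 288
order_id=207: ✓ → 212
order_id=208: ✗
order_id=209: ✓ → 409
west_sum = 199 + 241 + 469 + 288 + 212 + 409 = 1818
—
[north_sum: region IN ('north', 'east') AND status = 'pending']
order_id=200: ✗
order_id=201: ✗
order_id=202: ✓ → 445
order_id=203: ✗
order_id=204: ✗
order_id=205: ✗
order_id=206: ✗
order_id=207: ✗
order_id=208: ✓ → 136
order_id=209: ✗
north_sum = 445 + 136 = 581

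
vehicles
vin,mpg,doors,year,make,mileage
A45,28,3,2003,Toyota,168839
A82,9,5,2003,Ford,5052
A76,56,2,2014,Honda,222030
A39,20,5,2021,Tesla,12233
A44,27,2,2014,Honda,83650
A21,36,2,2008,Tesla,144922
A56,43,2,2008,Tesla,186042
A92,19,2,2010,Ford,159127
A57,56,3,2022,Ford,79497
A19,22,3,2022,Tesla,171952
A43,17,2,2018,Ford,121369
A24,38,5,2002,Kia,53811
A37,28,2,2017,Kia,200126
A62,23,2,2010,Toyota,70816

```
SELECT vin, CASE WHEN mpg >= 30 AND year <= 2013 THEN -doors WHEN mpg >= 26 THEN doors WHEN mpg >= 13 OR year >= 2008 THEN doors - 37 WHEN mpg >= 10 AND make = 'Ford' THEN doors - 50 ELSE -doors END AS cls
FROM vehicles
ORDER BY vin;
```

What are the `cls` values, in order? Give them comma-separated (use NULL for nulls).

-34, -2, -5, 2, -32, -35, 2, 3, -2, 3, -35, 2, -5, -35

vin=A19: mpg >= 13 OR year >= 2008 → -34
vin=A21: mpg >= 30 AND year <= 2013 → -2
vin=A24: mpg >= 30 AND year <= 2013 → -5
vin=A37: mpg >= 26 → 2
vin=A39: mpg >= 13 OR year >= 2008 → -32
vin=A43: mpg >= 13 OR year >= 2008 → -35
vin=A44: mpg >= 26 → 2
vin=A45: mpg >= 26 → 3
vin=A56: mpg >= 30 AND year <= 2013 → -2
vin=A57: mpg >= 26 → 3
vin=A62: mpg >= 13 OR year >= 2008 → -35
vin=A76: mpg >= 26 → 2
vin=A82: ELSE → -5
vin=A92: mpg >= 13 OR year >= 2008 → -35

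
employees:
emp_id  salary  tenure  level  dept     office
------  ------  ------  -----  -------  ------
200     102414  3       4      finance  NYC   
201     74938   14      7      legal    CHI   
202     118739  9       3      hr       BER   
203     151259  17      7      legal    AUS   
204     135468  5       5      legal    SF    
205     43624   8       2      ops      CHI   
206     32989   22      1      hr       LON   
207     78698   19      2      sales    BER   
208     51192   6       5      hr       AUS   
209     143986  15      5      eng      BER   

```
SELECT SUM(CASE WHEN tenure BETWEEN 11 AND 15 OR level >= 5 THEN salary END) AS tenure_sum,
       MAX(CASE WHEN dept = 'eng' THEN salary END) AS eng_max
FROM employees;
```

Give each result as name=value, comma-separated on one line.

[tenure_sum: tenure BETWEEN 11 AND 15 OR level >= 5]
emp_id=200: ✗
emp_id=201: ✓ → 74938
emp_id=202: ✗
emp_id=203: ✓ → 151259
emp_id=204: ✓ → 135468
emp_id=205: ✗
emp_id=206: ✗
emp_id=207: ✗
emp_id=208: ✓ → 51192
emp_id=209: ✓ → 143986
tenure_sum = 74938 + 151259 + 135468 + 51192 + 143986 = 556843
—
[eng_max: dept = 'eng']
emp_id=200: ✗
emp_id=201: ✗
emp_id=202: ✗
emp_id=203: ✗
emp_id=204: ✗
emp_id=205: ✗
emp_id=206: ✗
emp_id=207: ✗
emp_id=208: ✗
emp_id=209: ✓ → 143986
eng_max = MAX(143986) = 143986

tenure_sum=556843, eng_max=143986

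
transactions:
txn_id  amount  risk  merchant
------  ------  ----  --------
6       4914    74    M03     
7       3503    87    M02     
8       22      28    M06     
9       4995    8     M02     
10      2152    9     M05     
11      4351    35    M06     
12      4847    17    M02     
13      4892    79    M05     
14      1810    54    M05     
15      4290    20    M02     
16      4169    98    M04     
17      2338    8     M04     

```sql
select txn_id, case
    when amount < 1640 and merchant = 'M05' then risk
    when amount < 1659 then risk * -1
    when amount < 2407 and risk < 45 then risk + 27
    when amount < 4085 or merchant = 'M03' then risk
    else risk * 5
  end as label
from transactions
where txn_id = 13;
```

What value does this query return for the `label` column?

395

txn_id = 13: amount=4892, risk=79, merchant=M05.
amount < 1640 and merchant = 'M05' → false
amount < 1659 → false
amount < 2407 and risk < 45 → false
amount < 4085 or merchant = 'M03' → false
No prior WHEN matched → ELSE → 395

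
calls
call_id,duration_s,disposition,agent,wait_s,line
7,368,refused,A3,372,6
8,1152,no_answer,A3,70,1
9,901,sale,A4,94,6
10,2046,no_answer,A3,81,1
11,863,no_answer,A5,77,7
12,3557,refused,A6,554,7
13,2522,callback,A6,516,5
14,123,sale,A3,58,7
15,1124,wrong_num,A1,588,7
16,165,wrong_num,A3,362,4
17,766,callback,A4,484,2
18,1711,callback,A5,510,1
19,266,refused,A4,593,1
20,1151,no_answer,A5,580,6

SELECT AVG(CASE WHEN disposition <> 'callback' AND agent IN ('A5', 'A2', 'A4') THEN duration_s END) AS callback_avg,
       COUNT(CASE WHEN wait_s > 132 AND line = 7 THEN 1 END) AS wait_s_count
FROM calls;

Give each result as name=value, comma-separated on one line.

callback_avg=795.25, wait_s_count=2

[callback_avg: disposition <> 'callback' AND agent IN ('A5', 'A2', 'A4')]
call_id=7: ✗
call_id=8: ✗
call_id=9: ✓ → 901
call_id=10: ✗
call_id=11: ✓ → 863
call_id=12: ✗
call_id=13: ✗
call_id=14: ✗
call_id=15: ✗
call_id=16: ✗
call_id=17: ✗
call_id=18: ✗
call_id=19: ✓ → 266
call_id=20: ✓ → 1151
callback_avg = (901 + 863 + 266 + 1151) / 4 = 795.25
—
[wait_s_count: wait_s > 132 AND line = 7]
call_id=7: ✗
call_id=8: ✗
call_id=9: ✗
call_id=10: ✗
call_id=11: ✗
call_id=12: ✓ → 1
call_id=13: ✗
call_id=14: ✗
call_id=15: ✓ → 1
call_id=16: ✗
call_id=17: ✗
call_id=18: ✗
call_id=19: ✗
call_id=20: ✗
wait_s_count = COUNT(1, 1) = 2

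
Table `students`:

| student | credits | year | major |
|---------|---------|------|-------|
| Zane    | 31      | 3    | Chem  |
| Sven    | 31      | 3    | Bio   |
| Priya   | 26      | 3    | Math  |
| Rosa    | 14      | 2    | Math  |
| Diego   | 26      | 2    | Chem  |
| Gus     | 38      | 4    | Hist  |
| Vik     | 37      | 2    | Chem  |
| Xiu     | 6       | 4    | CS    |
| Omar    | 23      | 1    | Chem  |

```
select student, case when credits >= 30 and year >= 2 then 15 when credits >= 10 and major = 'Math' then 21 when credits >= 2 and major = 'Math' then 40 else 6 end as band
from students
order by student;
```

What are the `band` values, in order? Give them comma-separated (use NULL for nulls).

6, 15, 6, 21, 21, 15, 15, 6, 15

student=Diego: ELSE → 6
student=Gus: credits >= 30 and year >= 2 → 15
student=Omar: ELSE → 6
student=Priya: credits >= 10 and major = 'Math' → 21
student=Rosa: credits >= 10 and major = 'Math' → 21
student=Sven: credits >= 30 and year >= 2 → 15
student=Vik: credits >= 30 and year >= 2 → 15
student=Xiu: ELSE → 6
student=Zane: credits >= 30 and year >= 2 → 15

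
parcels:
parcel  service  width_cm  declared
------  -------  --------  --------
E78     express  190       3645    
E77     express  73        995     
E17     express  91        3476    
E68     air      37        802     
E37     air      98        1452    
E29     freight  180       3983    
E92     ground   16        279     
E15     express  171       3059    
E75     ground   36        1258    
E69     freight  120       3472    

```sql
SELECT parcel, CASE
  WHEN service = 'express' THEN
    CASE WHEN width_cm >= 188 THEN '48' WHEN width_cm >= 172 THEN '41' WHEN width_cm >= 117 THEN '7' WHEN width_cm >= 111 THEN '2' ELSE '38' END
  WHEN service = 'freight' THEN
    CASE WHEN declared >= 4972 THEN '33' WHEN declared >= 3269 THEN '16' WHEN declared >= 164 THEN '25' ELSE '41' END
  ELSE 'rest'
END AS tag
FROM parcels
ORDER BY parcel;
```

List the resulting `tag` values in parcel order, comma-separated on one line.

parcel=E15: service='express' → inner[width_cm >= 117] → 7
parcel=E17: service='express' → inner[ELSE] → 38
parcel=E29: service='freight' → inner[declared >= 3269] → 16
parcel=E37: service='air' → outer ELSE → rest
parcel=E68: service='air' → outer ELSE → rest
parcel=E69: service='freight' → inner[declared >= 3269] → 16
parcel=E75: service='ground' → outer ELSE → rest
parcel=E77: service='express' → inner[ELSE] → 38
parcel=E78: service='express' → inner[width_cm >= 188] → 48
parcel=E92: service='ground' → outer ELSE → rest

7, 38, 16, rest, rest, 16, rest, 38, 48, rest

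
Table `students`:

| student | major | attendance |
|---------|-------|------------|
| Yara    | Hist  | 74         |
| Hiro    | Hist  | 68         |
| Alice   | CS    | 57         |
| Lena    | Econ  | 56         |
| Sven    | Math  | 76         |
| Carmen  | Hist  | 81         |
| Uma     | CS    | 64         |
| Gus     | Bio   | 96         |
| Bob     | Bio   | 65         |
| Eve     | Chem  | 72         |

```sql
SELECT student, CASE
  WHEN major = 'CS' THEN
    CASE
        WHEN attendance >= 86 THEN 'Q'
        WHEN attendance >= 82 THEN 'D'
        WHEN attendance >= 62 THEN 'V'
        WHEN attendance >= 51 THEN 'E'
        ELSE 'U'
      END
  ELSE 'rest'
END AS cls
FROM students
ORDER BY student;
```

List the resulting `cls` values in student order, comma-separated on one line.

student=Alice: major='CS' → inner[attendance >= 51] → E
student=Bob: major='Bio' → outer ELSE → rest
student=Carmen: major='Hist' → outer ELSE → rest
student=Eve: major='Chem' → outer ELSE → rest
student=Gus: major='Bio' → outer ELSE → rest
student=Hiro: major='Hist' → outer ELSE → rest
student=Lena: major='Econ' → outer ELSE → rest
student=Sven: major='Math' → outer ELSE → rest
student=Uma: major='CS' → inner[attendance >= 62] → V
student=Yara: major='Hist' → outer ELSE → rest

E, rest, rest, rest, rest, rest, rest, rest, V, rest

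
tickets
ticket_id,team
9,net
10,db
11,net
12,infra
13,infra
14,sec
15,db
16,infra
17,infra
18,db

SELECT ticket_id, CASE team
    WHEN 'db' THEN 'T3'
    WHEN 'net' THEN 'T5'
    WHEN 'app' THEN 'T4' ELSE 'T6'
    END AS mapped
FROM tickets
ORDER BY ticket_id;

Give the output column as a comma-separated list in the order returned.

ticket_id=9: team='net' → T5
ticket_id=10: team='db' → T3
ticket_id=11: team='net' → T5
ticket_id=12: ELSE → T6
ticket_id=13: ELSE → T6
ticket_id=14: ELSE → T6
ticket_id=15: team='db' → T3
ticket_id=16: ELSE → T6
ticket_id=17: ELSE → T6
ticket_id=18: team='db' → T3

T5, T3, T5, T6, T6, T6, T3, T6, T6, T3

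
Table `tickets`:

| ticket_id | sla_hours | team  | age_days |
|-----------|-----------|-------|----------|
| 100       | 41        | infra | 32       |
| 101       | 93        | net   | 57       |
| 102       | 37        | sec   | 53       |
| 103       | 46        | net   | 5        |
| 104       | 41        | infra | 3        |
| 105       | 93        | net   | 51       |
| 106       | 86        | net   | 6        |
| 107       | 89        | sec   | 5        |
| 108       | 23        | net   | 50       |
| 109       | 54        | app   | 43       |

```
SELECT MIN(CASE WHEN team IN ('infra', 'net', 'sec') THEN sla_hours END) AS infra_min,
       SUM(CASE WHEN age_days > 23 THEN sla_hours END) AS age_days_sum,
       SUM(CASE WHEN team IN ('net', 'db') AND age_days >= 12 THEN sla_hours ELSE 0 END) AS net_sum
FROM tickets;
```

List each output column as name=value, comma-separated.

[infra_min: team IN ('infra', 'net', 'sec')]
ticket_id=100: ✓ → 41
ticket_id=101: ✓ → 93
ticket_id=102: ✓ → 37
ticket_id=103: ✓ → 46
ticket_id=104: ✓ → 41
ticket_id=105: ✓ → 93
ticket_id=106: ✓ → 86
ticket_id=107: ✓ → 89
ticket_id=108: ✓ → 23
ticket_id=109: ✗
infra_min = MIN(41, 93, 37, 46, 41, 93, 86, 89, 23) = 23
—
[age_days_sum: age_days > 23]
ticket_id=100: ✓ → 41
ticket_id=101: ✓ → 93
ticket_id=102: ✓ → 37
ticket_id=103: ✗
ticket_id=104: ✗
ticket_id=105: ✓ → 93
ticket_id=106: ✗
ticket_id=107: ✗
ticket_id=108: ✓ → 23
ticket_id=109: ✓ → 54
age_days_sum = 41 + 93 + 37 + 93 + 23 + 54 = 341
—
[net_sum: team IN ('net', 'db') AND age_days >= 12]
ticket_id=100: ✗
ticket_id=101: ✓ → 93
ticket_id=102: ✗
ticket_id=103: ✗
ticket_id=104: ✗
ticket_id=105: ✓ → 93
ticket_id=106: ✗
ticket_id=107: ✗
ticket_id=108: ✓ → 23
ticket_id=109: ✗
net_sum = 93 + 93 + 23 = 209

infra_min=23, age_days_sum=341, net_sum=209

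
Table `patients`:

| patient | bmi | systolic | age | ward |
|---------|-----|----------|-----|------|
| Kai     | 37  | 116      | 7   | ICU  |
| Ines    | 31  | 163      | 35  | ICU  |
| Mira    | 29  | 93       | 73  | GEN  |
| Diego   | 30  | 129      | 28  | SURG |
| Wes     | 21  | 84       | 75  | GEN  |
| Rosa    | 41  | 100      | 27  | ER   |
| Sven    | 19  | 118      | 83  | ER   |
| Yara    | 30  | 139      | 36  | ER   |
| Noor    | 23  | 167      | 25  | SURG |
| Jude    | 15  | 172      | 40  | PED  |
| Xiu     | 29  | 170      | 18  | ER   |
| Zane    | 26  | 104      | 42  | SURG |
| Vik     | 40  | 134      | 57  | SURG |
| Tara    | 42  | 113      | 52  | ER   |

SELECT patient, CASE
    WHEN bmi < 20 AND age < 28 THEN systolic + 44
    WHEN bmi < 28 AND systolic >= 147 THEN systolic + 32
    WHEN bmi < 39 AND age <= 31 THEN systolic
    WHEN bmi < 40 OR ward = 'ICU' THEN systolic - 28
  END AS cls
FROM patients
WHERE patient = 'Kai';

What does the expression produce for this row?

116

patient = Kai: bmi=37, systolic=116, age=7, ward=ICU.
bmi < 20 AND age < 28 → false
bmi < 28 AND systolic >= 147 → false
bmi < 39 AND age <= 31 → true → 116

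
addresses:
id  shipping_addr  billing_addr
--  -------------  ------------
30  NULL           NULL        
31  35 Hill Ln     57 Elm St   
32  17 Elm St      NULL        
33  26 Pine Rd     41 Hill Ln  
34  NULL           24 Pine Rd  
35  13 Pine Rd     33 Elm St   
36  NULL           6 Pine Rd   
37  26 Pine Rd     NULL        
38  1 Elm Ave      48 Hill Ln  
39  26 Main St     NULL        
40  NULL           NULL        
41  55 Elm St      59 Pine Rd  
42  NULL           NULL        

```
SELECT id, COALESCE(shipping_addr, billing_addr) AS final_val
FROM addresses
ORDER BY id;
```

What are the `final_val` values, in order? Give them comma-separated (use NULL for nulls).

NULL, 35 Hill Ln, 17 Elm St, 26 Pine Rd, 24 Pine Rd, 13 Pine Rd, 6 Pine Rd, 26 Pine Rd, 1 Elm Ave, 26 Main St, NULL, 55 Elm St, NULL

id=30: shipping_addr=NULL, billing_addr=NULL (all NULL) → NULL
id=31: shipping_addr=35 Hill Ln → 35 Hill Ln
id=32: shipping_addr=17 Elm St → 17 Elm St
id=33: shipping_addr=26 Pine Rd → 26 Pine Rd
id=34: shipping_addr=NULL, billing_addr=24 Pine Rd → 24 Pine Rd
id=35: shipping_addr=13 Pine Rd → 13 Pine Rd
id=36: shipping_addr=NULL, billing_addr=6 Pine Rd → 6 Pine Rd
id=37: shipping_addr=26 Pine Rd → 26 Pine Rd
id=38: shipping_addr=1 Elm Ave → 1 Elm Ave
id=39: shipping_addr=26 Main St → 26 Main St
id=40: shipping_addr=NULL, billing_addr=NULL (all NULL) → NULL
id=41: shipping_addr=55 Elm St → 55 Elm St
id=42: shipping_addr=NULL, billing_addr=NULL (all NULL) → NULL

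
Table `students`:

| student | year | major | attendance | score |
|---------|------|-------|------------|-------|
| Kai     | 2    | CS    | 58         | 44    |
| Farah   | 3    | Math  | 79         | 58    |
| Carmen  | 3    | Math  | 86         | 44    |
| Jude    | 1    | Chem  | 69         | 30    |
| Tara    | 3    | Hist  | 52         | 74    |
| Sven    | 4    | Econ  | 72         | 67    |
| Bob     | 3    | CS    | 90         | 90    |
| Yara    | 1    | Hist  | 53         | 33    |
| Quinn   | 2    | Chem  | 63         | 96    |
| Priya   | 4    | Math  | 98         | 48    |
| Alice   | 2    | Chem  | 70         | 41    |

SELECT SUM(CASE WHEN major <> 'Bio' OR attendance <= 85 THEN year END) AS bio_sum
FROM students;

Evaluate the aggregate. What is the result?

28

student=Kai: ✓ → 2
student=Farah: ✓ → 3
student=Carmen: ✓ → 3
student=Jude: ✓ → 1
student=Tara: ✓ → 3
student=Sven: ✓ → 4
student=Bob: ✓ → 3
student=Yara: ✓ → 1
student=Quinn: ✓ → 2
student=Priya: ✓ → 4
student=Alice: ✓ → 2
bio_sum = 2 + 3 + 3 + 1 + 3 + 4 + 3 + 1 + 2 + 4 + 2 = 28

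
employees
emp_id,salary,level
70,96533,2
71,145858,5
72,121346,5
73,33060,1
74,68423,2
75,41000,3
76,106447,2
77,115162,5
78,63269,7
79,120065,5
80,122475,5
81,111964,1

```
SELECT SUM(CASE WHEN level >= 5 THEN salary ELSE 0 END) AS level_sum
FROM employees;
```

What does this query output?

emp_id=70: ✗
emp_id=71: ✓ → 145858
emp_id=72: ✓ → 121346
emp_id=73: ✗
emp_id=74: ✗
emp_id=75: ✗
emp_id=76: ✗
emp_id=77: ✓ → 115162
emp_id=78: ✓ → 63269
emp_id=79: ✓ → 120065
emp_id=80: ✓ → 122475
emp_id=81: ✗
level_sum = 145858 + 121346 + 115162 + 63269 + 120065 + 122475 = 688175

688175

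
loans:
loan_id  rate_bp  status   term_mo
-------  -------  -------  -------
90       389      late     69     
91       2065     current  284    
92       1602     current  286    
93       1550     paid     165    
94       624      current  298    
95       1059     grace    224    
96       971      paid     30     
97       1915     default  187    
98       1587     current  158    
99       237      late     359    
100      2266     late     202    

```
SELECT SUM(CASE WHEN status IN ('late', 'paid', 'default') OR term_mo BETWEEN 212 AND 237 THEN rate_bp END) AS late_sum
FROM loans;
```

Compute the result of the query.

8387

loan_id=90: ✓ → 389
loan_id=91: ✗
loan_id=92: ✗
loan_id=93: ✓ → 1550
loan_id=94: ✗
loan_id=95: ✓ → 1059
loan_id=96: ✓ → 971
loan_id=97: ✓ → 1915
loan_id=98: ✗
loan_id=99: ✓ → 237
loan_id=100: ✓ → 2266
late_sum = 389 + 1550 + 1059 + 971 + 1915 + 237 + 2266 = 8387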